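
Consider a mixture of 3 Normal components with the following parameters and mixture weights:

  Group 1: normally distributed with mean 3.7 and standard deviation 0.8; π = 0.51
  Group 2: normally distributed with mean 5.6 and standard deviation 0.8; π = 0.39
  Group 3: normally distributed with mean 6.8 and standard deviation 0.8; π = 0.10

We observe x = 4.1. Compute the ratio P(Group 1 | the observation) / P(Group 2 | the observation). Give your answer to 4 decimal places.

6.6931

Since P(k|x) ∝ w_k f_k(x), the posterior odds are w_i f_i(x) / (w_j f_j(x)).
Normal densities:
  L_1 = 0.440082
  L_2 = 0.0859828
  L_3 = 0.0016764
0.224442 / 0.0335333 ≈ 6.6931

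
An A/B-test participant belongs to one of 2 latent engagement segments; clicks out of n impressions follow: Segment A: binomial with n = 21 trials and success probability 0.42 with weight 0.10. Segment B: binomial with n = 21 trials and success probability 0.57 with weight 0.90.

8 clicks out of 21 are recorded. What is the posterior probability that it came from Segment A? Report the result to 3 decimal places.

Posterior ∝ prior × likelihood, so P(k | x) ∝ π_k f_k(x); normalise over all components.
Component likelihoods at x = 8 clicks out of 21:
  f_A = C(21,8)·0.42^8·0.58^13 = 203490·0.000968265·0.000840551 = 0.165616
  f_B = C(21,8)·0.57^8·0.43^13 = 203490·0.0111429·1.71826e-05 = 0.0389612
Weight by the priors:
  π_A·f_A = 0.10 × 0.165616 = 0.0165616
  π_B·f_B = 0.90 × 0.0389612 = 0.035065
Marginal: 0.0165616 + 0.035065 = 0.0516266
P(Segment A | 8 clicks out of 21) = 0.0165616 / 0.0516266 ≈ 0.321

0.321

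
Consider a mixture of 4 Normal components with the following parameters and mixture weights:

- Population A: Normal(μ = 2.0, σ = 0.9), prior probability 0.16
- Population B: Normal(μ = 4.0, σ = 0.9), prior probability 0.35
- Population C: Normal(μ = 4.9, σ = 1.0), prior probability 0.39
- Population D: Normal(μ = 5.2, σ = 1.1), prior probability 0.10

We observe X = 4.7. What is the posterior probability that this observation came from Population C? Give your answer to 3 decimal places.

Apply Bayes' rule: the posterior for each component is proportional to its prior times its likelihood at x.
Evaluate each component's likelihood at the observed value:
  f_A = 0.00492428
  f_B = 0.327572
  f_C = 0.391043
  f_D = 0.327079
Unnormalised posteriors:
  π_A·f_A = 0.16 × 0.00492428 = 0.000787884
  π_B·f_B = 0.35 × 0.327572 = 0.11465
  π_C·f_C = 0.39 × 0.391043 = 0.152507
  π_D·f_D = 0.10 × 0.327079 = 0.0327079
Marginal: 0.000787884 + 0.11465 + 0.152507 + 0.0327079 = 0.300653
P(Population C | the observation) ≈ 0.507

0.507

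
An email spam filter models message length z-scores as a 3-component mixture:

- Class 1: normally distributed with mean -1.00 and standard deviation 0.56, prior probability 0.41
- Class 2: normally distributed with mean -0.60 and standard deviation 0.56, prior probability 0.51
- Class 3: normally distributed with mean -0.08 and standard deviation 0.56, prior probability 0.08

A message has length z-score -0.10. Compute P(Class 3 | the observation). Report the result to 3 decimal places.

0.149

By Bayes' theorem, P(k | x) = π_k f_k(x) / Σ_j π_j f_j(x).
Component likelihoods at x = -0.10:
  L_1 = 0.195817
  L_2 = 0.478204
  L_3 = 0.711943
Prior × likelihood for each component:
  π_1·L_1 = 0.41 × 0.195817 = 0.080285
  π_2·L_2 = 0.51 × 0.478204 = 0.243884
  π_3·L_3 = 0.08 × 0.711943 = 0.0569554
Denominator: 0.080285 + 0.243884 + 0.0569554 = 0.381125
P(Class 3 | data) ≈ 0.149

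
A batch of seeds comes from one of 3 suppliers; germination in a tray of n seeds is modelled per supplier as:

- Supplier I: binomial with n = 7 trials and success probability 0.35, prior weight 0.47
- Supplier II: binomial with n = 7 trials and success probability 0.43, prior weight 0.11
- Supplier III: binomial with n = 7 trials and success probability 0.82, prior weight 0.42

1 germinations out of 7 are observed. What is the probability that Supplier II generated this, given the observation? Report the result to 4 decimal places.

0.1155

By Bayes' theorem, P(k | x) = π_k f_k(x) / Σ_j π_j f_j(x).
Component likelihoods at x = 1 germinations out of 7:
  p_I = 0.184776
  p_II = 0.103232
  p_III = 0.00019523
Weight by the priors:
  π_I·p_I = 0.47 × 0.184776 = 0.0868449
  π_II·p_II = 0.11 × 0.103232 = 0.0113556
  π_III·p_III = 0.42 × 0.00019523 = 8.19967e-05
Denominator: 0.0868449 + 0.0113556 + 8.19967e-05 = 0.0982824
So the posterior for Supplier II is 0.0113556 / 0.0982824 ≈ 0.1155.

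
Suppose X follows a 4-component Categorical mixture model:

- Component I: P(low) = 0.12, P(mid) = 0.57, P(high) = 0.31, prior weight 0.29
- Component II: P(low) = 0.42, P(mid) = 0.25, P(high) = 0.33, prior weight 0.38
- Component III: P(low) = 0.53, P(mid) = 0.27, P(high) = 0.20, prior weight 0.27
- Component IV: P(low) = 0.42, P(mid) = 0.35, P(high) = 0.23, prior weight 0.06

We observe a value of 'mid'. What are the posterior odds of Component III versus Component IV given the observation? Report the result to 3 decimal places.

3.471

The posterior odds equal the prior odds times the likelihood ratio: (P(Z=i)/P(Z=j))·(f_i(x)/f_j(x)).
Evaluate each component's likelihood at the observed value:
  p_I = P(mid | comp) = 0.57
  p_II = P(mid | comp) = 0.25
  p_III = P(mid | comp) = 0.27
  p_IV = P(mid | comp) = 0.35
Posterior odds = (P(Z=III)·p_III) / (P(Z=IV)·p_IV) = (0.27·0.27) / (0.06·0.35) = 0.0729 / 0.021 ≈ 3.471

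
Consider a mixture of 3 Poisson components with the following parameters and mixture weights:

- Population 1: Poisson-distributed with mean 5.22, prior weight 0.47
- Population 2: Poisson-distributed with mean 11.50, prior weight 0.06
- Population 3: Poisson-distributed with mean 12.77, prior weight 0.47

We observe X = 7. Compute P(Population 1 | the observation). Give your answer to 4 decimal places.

Apply Bayes' rule: the posterior for each component is proportional to its prior times its likelihood at x.
Component likelihoods at x = 7:
  L_1 = e^(−5.22)·5.22^7/7! = 0.113304
  L_2 = e^(−11.50)·11.50^7/7! = 0.0534648
  L_3 = e^(−12.77)·12.77^7/7! = 0.0312583
Multiply by the mixture weights:
  π_1·L_1 = 0.47 × 0.113304 = 0.0532529
  π_2·L_2 = 0.06 × 0.0534648 = 0.00320789
  π_3·L_3 = 0.47 × 0.0312583 = 0.0146914
Marginal: 0.0532529 + 0.00320789 + 0.0146914 = 0.0711522
P(Population 1 | 7) = 0.0532529 / 0.0711522 ≈ 0.7484

0.7484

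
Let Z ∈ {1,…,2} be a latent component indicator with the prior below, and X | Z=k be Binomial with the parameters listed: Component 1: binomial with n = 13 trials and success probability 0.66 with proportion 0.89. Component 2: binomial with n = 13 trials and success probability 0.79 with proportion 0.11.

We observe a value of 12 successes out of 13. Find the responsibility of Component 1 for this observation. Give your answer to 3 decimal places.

0.602

By Bayes' theorem, P(k | x) = π_k f_k(x) / Σ_j π_j f_j(x).
Component likelihoods at x = 12 successes out of 13:
  p_1 = 0.030196
  p_2 = 0.16132
Unnormalised posteriors:
  π_1·p_1 = 0.89 × 0.030196 = 0.0268744
  π_2·p_2 = 0.11 × 0.16132 = 0.0177452
Evidence: 0.0268744 + 0.0177452 = 0.0446196
P(Component 1 | 12 successes out of 13) = 0.0268744 / 0.0446196 ≈ 0.602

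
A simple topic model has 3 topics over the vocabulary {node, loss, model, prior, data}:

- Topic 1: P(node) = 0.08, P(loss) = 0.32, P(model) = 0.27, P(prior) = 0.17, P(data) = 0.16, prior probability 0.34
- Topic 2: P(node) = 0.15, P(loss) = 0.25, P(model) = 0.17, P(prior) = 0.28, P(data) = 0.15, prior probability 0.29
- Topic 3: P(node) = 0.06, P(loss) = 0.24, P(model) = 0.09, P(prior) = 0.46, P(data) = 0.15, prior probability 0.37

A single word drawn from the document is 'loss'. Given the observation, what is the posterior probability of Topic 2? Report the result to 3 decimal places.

0.268

Posterior ∝ prior × likelihood, so P(k | x) ∝ π_k f_k(x); normalise over all components.
Categorical probabilities:
  p_1 = 0.32
  p_2 = 0.25
  p_3 = 0.24
Unnormalised posteriors:
  π_1·p_1 = 0.34 × 0.32 = 0.1088
  π_2·p_2 = 0.29 × 0.25 = 0.0725
  π_3·p_3 = 0.37 × 0.24 = 0.0888
Denominator: 0.1088 + 0.0725 + 0.0888 = 0.2701
So the posterior for Topic 2 is 0.0725 / 0.2701 ≈ 0.268.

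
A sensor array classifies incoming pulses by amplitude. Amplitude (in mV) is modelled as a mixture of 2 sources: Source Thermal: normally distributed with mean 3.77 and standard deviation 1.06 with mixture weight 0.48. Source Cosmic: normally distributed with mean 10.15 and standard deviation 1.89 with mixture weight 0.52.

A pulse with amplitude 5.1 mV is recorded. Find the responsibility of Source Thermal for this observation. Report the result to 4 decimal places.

By Bayes' theorem, P(k | x) = π_k f_k(x) / Σ_j π_j f_j(x).
Component likelihoods at x = 5.1 mV:
  L_Thermal = (1/(1.06·√(2π)))·exp(−(5.1−3.77)²/(2·1.06²)) = 0.376361·exp(-0.78716) = 0.171296
  L_Cosmic = (1/(1.89·√(2π)))·exp(−(5.1−10.15)²/(2·1.89²)) = 0.211081·exp(-3.56968) = 0.00594506
Weight by the priors:
  π_Thermal·L_Thermal = 0.48 × 0.171296 = 0.0822219
  π_Cosmic·L_Cosmic = 0.52 × 0.00594506 = 0.00309143
Marginal: 0.0822219 + 0.00309143 = 0.0853133
So the posterior for Source Thermal is 0.0822219 / 0.0853133 ≈ 0.9638.

0.9638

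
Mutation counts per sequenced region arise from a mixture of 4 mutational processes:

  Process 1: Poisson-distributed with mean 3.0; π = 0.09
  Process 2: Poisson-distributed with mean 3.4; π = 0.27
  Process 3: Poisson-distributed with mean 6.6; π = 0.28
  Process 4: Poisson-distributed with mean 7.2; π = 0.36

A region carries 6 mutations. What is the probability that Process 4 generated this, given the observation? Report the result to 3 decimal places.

0.435

Posterior ∝ prior × likelihood, so P(k | x) ∝ π_k f_k(x); normalise over all components.
Component likelihoods at x = 6 mutations:
  L_1 = 0.0504094
  L_2 = 0.0716044
  L_3 = 0.156166
  L_4 = 0.144458
Weight by the priors:
  π_1·L_1 = 0.09 × 0.0504094 = 0.00453685
  π_2·L_2 = 0.27 × 0.0716044 = 0.0193332
  π_3·L_3 = 0.28 × 0.156166 = 0.0437266
  π_4·L_4 = 0.36 × 0.144458 = 0.052005
Sum: 0.00453685 + 0.0193332 + 0.0437266 + 0.052005 = 0.119602
Responsibility of Process 4: 0.052005 / 0.119602 ≈ 0.435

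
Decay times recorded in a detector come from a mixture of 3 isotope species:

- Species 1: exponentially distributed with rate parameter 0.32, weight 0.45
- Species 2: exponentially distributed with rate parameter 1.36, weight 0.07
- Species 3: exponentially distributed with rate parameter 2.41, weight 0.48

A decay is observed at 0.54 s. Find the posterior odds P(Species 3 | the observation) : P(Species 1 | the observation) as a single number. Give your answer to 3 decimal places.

The posterior odds equal the prior odds times the likelihood ratio: (P(Z=i)/P(Z=j))·(f_i(x)/f_j(x)).
Exponential densities:
  f_1 = 0.269218
  f_2 = 0.652519
  f_3 = 0.655883
Posterior odds = (P(Z=3)·f_3) / (P(Z=1)·f_1) = (0.48·0.655883) / (0.45·0.269218) = 0.314824 / 0.121148 ≈ 2.599

2.599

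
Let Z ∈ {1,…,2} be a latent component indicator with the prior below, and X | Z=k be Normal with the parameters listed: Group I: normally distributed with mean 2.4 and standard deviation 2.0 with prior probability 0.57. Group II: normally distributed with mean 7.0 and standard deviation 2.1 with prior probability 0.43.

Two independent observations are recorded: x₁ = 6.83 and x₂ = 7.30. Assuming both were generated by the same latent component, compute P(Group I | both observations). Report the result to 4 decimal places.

The responsibility of component k is w_k f_k(x) divided by Σ_j w_j f_j(x).
Since both observations come from the same component, the likelihood for component k is f_k(x₁)·f_k(x₂).
  L_I = [0.0171596] × [0.00991868] = 0.0001702
  L_II = [0.189351] × [0.188044] = 0.0356063
Prior × likelihood for each component:
  w_I·L_I = 0.57 × 0.0001702 = 9.70142e-05
  w_II·L_II = 0.43 × 0.0356063 = 0.0153107
Denominator: 9.70142e-05 + 0.0153107 = 0.0154077
P(Group I | x₁, x₂) = 9.70142e-05 / 0.0154077 ≈ 0.0063

0.0063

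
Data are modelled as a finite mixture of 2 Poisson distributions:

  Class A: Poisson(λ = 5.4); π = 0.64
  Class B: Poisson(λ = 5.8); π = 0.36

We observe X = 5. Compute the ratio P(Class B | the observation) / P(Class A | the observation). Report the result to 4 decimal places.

Posterior odds = (π_i f_i(x)) / (π_j f_j(x)); the normalising sum cancels.
Component likelihoods at x = 5:
  p_A = e^(−5.4)·5.4^5/5! = 0.172821
  p_B = e^(−5.8)·5.8^5/5! = 0.165596
0.0596147 / 0.110606 ≈ 0.5390

0.5390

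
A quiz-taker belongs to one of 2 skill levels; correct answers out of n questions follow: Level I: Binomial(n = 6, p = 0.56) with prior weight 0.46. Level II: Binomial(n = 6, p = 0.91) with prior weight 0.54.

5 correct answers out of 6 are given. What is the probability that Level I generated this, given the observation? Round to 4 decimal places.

The responsibility of component k is w_k f_k(x) divided by Σ_j w_j f_j(x).
Evaluate each component's likelihood at the observed value:
  f_I = 0.145393
  f_II = 0.336977
Unnormalised posteriors:
  w_I·f_I = 0.46 × 0.145393 = 0.0668809
  w_II·f_II = 0.54 × 0.336977 = 0.181968
Marginal: 0.0668809 + 0.181968 = 0.248849
P(Level I | data) ≈ 0.2688

0.2688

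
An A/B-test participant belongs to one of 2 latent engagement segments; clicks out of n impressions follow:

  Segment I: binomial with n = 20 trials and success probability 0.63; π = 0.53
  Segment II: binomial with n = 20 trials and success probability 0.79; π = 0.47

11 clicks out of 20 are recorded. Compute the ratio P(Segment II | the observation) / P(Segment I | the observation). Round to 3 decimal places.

0.065

Since P(k|x) ∝ P(Z=k) f_k(x), the posterior odds are P(Z=i) f_i(x) / (P(Z=j) f_j(x)).
Binomial probabilities:
  f_I = C(20,11)·0.63^11·0.37^9 = 167960·0.00620506·0.000129962 = 0.135446
  f_II = C(20,11)·0.79^11·0.21^9 = 167960·0.0747994·7.9428e-07 = 0.00997878
Posterior odds = (P(Z=II)·f_II) / (P(Z=I)·f_I) = (0.47·0.00997878) / (0.53·0.135446) = 0.00469003 / 0.0717866 ≈ 0.065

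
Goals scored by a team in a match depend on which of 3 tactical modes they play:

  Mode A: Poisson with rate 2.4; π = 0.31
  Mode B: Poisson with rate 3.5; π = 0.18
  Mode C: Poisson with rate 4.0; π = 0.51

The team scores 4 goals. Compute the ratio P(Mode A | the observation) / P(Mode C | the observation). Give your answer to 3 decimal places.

The posterior odds equal the prior odds times the likelihood ratio: (π_i/π_j)·(f_i(x)/f_j(x)).
Poisson probabilities:
  f_A = e^(−2.4)·2.4^4/4! = 0.125408
  f_B = e^(−3.5)·3.5^4/4! = 0.188812
  f_C = e^(−4.0)·4.0^4/4! = 0.195367
0.0388766 / 0.0996371 ≈ 0.390

0.390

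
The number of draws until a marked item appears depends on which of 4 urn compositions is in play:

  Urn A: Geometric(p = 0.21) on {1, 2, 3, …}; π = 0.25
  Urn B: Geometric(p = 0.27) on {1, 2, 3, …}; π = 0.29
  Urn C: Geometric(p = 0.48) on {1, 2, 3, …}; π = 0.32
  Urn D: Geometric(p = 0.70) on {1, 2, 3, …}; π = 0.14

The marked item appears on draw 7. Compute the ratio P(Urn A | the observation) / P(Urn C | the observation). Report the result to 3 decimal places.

4.203

Since P(k|x) ∝ P(Z=k) f_k(x), the posterior odds are P(Z=i) f_i(x) / (P(Z=j) f_j(x)).
Geometric probabilities:
  p_A = 0.0510484
  p_B = 0.0408602
  p_C = 0.00948989
  p_D = 0.0005103
0.0127621 / 0.00303677 ≈ 4.203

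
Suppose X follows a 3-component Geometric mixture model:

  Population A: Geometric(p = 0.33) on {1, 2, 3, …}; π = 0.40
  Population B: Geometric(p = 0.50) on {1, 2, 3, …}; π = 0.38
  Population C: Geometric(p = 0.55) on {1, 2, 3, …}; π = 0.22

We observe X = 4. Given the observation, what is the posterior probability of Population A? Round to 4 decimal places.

The responsibility of component k is π_k f_k(x) divided by Σ_j π_j f_j(x).
Evaluate each component's likelihood at the observed value:
  f_A = 0.0992518
  f_B = 0.0625
  f_C = 0.0501187
Prior × likelihood for each component:
  π_A·f_A = 0.40 × 0.0992518 = 0.0397007
  π_B·f_B = 0.38 × 0.0625 = 0.02375
  π_C·f_C = 0.22 × 0.0501187 = 0.0110261
Evidence: 0.0397007 + 0.02375 + 0.0110261 = 0.0744768
P(Population A | x) = 0.0397007 / 0.0744768 ≈ 0.5331

0.5331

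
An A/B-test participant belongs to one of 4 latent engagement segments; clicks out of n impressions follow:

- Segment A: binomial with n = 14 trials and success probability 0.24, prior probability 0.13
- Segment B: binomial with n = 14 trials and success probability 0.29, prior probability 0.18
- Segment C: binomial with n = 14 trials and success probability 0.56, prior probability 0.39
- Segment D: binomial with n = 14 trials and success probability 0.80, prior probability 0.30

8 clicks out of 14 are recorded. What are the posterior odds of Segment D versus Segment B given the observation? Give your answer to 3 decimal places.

2.793

Posterior odds = (π_i f_i(x)) / (π_j f_j(x)); the normalising sum cancels.
Binomial probabilities:
  f_A = 0.00636982
  f_B = 0.0192437
  f_C = 0.210754
  f_D = 0.0322445
0.00967334 / 0.00346387 ≈ 2.793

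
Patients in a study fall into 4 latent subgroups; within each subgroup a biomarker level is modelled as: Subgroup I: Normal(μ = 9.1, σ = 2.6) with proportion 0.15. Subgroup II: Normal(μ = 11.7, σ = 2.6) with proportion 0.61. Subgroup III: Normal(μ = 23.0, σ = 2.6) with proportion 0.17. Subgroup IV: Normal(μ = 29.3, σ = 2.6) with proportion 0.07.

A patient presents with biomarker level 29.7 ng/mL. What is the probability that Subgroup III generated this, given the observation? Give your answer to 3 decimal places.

By Bayes' theorem, P(k | x) = P(Z=k) f_k(x) / Σ_j P(Z=j) f_j(x).
Evaluate each component's likelihood at the observed value:
  L_I = 3.58498e-15
  L_II = 6.00189e-12
  L_III = 0.00554579
  L_IV = 0.151634
Unnormalised posteriors:
  P(Z=I)·L_I = 0.15 × 3.58498e-15 = 5.37747e-16
  P(Z=II)·L_II = 0.61 × 6.00189e-12 = 3.66115e-12
  P(Z=III)·L_III = 0.17 × 0.00554579 = 0.000942784
  P(Z=IV)·L_IV = 0.07 × 0.151634 = 0.0106144
Sum: 5.37747e-16 + 3.66115e-12 + 0.000942784 + 0.0106144 = 0.0115572
P(Subgroup III | 29.7 ng/mL) ≈ 0.082

0.082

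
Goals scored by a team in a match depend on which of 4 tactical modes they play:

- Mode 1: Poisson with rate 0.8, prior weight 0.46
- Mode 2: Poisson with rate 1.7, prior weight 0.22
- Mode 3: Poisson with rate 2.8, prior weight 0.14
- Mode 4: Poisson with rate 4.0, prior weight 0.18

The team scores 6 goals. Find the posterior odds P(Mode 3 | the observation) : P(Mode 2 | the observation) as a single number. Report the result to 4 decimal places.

Posterior odds = (w_i f_i(x)) / (w_j f_j(x)); the normalising sum cancels.
Evaluate each component's likelihood at the observed value:
  f_1 = 0.000163596
  f_2 = 0.00612436
  f_3 = 0.0406997
  f_4 = 0.104196
0.00569796 / 0.00134736 ≈ 4.2290

4.2290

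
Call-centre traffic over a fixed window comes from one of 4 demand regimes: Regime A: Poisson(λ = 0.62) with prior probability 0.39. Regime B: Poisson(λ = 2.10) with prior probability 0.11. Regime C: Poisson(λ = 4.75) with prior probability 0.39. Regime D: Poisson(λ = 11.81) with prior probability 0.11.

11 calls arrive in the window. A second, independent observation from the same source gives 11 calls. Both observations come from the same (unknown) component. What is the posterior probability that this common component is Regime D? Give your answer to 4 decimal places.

By Bayes' theorem, P(k | x) = P(Z=k) f_k(x) / Σ_j P(Z=j) f_j(x).
Since both observations come from the same component, the likelihood for component k is f_k(x₁)·f_k(x₂).
  p_A = [7.01278e-11] × [7.01278e-11] = 4.91791e-21
  p_B = [1.07458e-05] × [1.07458e-05] = 1.15472e-10
  p_C = [0.0060197] × [0.0060197] = 3.62368e-05
  p_D = [0.116031] × [0.116031] = 0.0134633
Multiply by the mixture weights:
  P(Z=A)·p_A = 0.39 × 4.91791e-21 = 1.91798e-21
  P(Z=B)·p_B = 0.11 × 1.15472e-10 = 1.27019e-11
  P(Z=C)·p_C = 0.39 × 3.62368e-05 = 1.41324e-05
  P(Z=D)·p_D = 0.11 × 0.0134633 = 0.00148096
Normaliser: 1.91798e-21 + 1.27019e-11 + 1.41324e-05 + 0.00148096 = 0.00149509
P(Regime D | x₁, x₂) ≈ 0.9905

0.9905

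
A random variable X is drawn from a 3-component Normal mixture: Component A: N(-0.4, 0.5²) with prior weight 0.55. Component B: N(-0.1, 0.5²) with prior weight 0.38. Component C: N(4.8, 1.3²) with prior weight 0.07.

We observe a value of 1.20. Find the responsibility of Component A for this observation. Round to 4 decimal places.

0.1956

Posterior ∝ prior × likelihood, so P(k | x) ∝ w_k f_k(x); normalise over all components.
Normal densities:
  f_A = 0.00476818
  f_B = 0.0271659
  f_C = 0.0066335
Weight by the priors:
  w_A·f_A = 0.55 × 0.00476818 = 0.0026225
  w_B·f_B = 0.38 × 0.0271659 = 0.0103231
  w_C·f_C = 0.07 × 0.0066335 = 0.000464345
Evidence: 0.0026225 + 0.0103231 + 0.000464345 = 0.0134099
Responsibility of Component A: 0.0026225 / 0.0134099 ≈ 0.1956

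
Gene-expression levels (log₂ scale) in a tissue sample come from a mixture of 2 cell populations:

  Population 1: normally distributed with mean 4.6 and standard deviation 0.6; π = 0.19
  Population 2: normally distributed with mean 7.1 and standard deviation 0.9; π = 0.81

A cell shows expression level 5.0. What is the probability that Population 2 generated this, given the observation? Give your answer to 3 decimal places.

0.189

By Bayes' theorem, P(k | x) = π_k f_k(x) / Σ_j π_j f_j(x).
Component likelihoods at x = 5.0:
  f_1 = 0.532413
  f_2 = 0.0291354
Unnormalised posteriors:
  π_1·f_1 = 0.19 × 0.532413 = 0.101159
  π_2·f_2 = 0.81 × 0.0291354 = 0.0235997
Denominator: 0.101159 + 0.0235997 = 0.124758
P(Population 2 | 5.0) ≈ 0.189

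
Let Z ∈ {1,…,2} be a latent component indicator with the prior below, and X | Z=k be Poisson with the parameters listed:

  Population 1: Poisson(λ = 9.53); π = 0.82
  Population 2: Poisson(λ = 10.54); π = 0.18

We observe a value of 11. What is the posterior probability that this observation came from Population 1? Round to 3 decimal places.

0.805

Apply Bayes' rule: the posterior for each component is proportional to its prior times its likelihood at x.
Component likelihoods at x = 11:
  f_1 = e^(−9.53)·9.53^11/11! = 0.107162
  f_2 = e^(−10.54)·10.54^11/11! = 0.118203
Unnormalised posteriors:
  π_1·f_1 = 0.82 × 0.107162 = 0.0878726
  π_2·f_2 = 0.18 × 0.118203 = 0.0212765
Denominator: 0.0878726 + 0.0212765 = 0.109149
P(Population 1 | 11) ≈ 0.805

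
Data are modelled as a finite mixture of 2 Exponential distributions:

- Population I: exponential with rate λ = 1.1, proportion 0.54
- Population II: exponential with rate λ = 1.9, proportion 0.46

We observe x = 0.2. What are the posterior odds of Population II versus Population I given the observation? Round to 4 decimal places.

Only the two components matter; the odds are (π_i f_i(x)) / (π_j f_j(x)).
Evaluate each component's likelihood at the observed value:
  f_I = 1.1·e^(−1.1·0.2) = 1.1·e^(−0.2200) = 0.882771
  f_II = 1.9·e^(−1.9·0.2) = 1.9·e^(−0.3800) = 1.29934
Odds = (0.46/0.54) × (1.29934/0.882771) = 0.851852 × 1.47188 ≈ 1.2538

1.2538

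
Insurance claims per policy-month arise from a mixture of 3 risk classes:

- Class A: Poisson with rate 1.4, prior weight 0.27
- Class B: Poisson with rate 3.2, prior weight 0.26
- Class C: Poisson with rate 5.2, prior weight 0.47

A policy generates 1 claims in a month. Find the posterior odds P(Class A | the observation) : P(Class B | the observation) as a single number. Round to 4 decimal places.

Since P(k|x) ∝ w_k f_k(x), the posterior odds are w_i f_i(x) / (w_j f_j(x)).
Component likelihoods at x = 1 claims:
  L_A = e^(−1.4)·1.4^1/1! = 0.345236
  L_B = e^(−3.2)·3.2^1/1! = 0.130439
  L_C = e^(−5.2)·5.2^1/1! = 0.0286861
0.0932137 / 0.0339142 ≈ 2.7485

2.7485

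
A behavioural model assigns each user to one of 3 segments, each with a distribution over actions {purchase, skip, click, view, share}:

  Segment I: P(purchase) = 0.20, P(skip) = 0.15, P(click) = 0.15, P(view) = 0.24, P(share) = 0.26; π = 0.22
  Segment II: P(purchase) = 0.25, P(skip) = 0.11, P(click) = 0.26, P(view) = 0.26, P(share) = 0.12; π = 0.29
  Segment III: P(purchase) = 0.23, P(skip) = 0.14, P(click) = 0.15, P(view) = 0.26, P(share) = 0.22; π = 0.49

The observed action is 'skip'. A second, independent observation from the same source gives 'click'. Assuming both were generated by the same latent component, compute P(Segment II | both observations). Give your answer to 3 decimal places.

0.352

By Bayes' theorem, P(k | x) = π_k f_k(x) / Σ_j π_j f_j(x).
Since both observations come from the same component, the likelihood for component k is f_k(x₁)·f_k(x₂).
  f_I = [0.15] × [0.15] = 0.0225
  f_II = [0.11] × [0.26] = 0.0286
  f_III = [0.14] × [0.15] = 0.021
Multiply by the mixture weights:
  π_I·f_I = 0.22 × 0.0225 = 0.00495
  π_II·f_II = 0.29 × 0.0286 = 0.008294
  π_III·f_III = 0.49 × 0.021 = 0.01029
Denominator: 0.00495 + 0.008294 + 0.01029 = 0.023534
Responsibility of Segment II: 0.008294 / 0.023534 ≈ 0.352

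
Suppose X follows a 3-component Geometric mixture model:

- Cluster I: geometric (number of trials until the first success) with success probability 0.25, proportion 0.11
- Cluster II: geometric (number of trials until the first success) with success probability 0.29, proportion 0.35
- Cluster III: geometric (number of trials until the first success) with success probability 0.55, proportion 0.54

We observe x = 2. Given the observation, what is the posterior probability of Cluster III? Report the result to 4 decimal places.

The responsibility of component k is π_k f_k(x) divided by Σ_j π_j f_j(x).
Geometric probabilities:
  L_I = 0.1875
  L_II = 0.2059
  L_III = 0.2475
Prior × likelihood for each component:
  π_I·L_I = 0.11 × 0.1875 = 0.020625
  π_II·L_II = 0.35 × 0.2059 = 0.072065
  π_III·L_III = 0.54 × 0.2475 = 0.13365
Sum: 0.020625 + 0.072065 + 0.13365 = 0.22634
So the posterior for Cluster III is 0.13365 / 0.22634 ≈ 0.5905.

0.5905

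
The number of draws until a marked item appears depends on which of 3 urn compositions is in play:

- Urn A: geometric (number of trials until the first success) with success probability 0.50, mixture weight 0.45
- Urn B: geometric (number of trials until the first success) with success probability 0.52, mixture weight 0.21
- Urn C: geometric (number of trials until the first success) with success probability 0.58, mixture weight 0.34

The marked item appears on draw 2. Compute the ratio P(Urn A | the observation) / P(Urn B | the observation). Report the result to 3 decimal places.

Only the two components matter; the odds are (π_i f_i(x)) / (π_j f_j(x)).
Component likelihoods at x = 2:
  L_A = 0.25
  L_B = 0.2496
  L_C = 0.2436
Odds = (0.45/0.21) × (0.25/0.2496) = 2.14286 × 1.0016 ≈ 2.146

2.146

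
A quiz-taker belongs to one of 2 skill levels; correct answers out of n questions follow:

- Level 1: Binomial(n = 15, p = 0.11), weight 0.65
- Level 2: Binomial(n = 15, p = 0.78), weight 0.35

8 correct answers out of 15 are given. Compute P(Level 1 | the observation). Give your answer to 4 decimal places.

Apply Bayes' rule: the posterior for each component is proportional to its prior times its likelihood at x.
Component likelihoods at x = 8 correct answers out of 15:
  L_1 = C(15,8)·0.11^8·0.89^7 = 6435·2.14359e-08·0.442313 = 6.10127e-05
  L_2 = C(15,8)·0.78^8·0.22^7 = 6435·0.137011·2.49436e-05 = 0.021992
Multiply by the mixture weights:
  w_1·L_1 = 0.65 × 6.10127e-05 = 3.96582e-05
  w_2·L_2 = 0.35 × 0.021992 = 0.00769719
Normaliser: 3.96582e-05 + 0.00769719 = 0.00773685
P(Level 1 | 8 correct answers out of 15) = 3.96582e-05 / 0.00773685 ≈ 0.0051

0.0051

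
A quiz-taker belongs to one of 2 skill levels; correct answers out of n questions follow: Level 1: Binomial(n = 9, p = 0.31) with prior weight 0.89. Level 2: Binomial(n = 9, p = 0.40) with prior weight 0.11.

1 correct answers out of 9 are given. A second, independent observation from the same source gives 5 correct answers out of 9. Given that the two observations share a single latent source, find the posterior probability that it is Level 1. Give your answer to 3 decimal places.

0.904

P(component k | x) = π_k·f_k(x) / marginal(x), where marginal(x) = Σ_j π_j·f_j(x).
Since both observations come from the same component, the likelihood for component k is f_k(x₁)·f_k(x₂).
  L_1 = [0.14335] × [0.0817665] = 0.0117212
  L_2 = [0.0604662] × [0.167215] = 0.0101109
Unnormalised posteriors:
  π_1·L_1 = 0.89 × 0.0117212 = 0.0104319
  π_2·L_2 = 0.11 × 0.0101109 = 0.00111219
Denominator: 0.0104319 + 0.00111219 = 0.0115441
P(Level 1 | x) ≈ 0.904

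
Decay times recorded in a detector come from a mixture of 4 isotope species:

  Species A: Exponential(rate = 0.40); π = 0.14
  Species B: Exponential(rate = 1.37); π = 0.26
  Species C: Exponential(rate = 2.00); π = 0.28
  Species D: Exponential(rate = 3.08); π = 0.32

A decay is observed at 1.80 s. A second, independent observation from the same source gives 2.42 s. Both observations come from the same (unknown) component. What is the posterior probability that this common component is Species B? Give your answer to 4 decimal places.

0.2553

Apply Bayes' rule: the posterior for each component is proportional to its prior times its likelihood at x.
Since both observations come from the same component, the likelihood for component k is f_k(x₁)·f_k(x₂).
  L_A = [0.194701] × [0.151937] = 0.0295822
  L_B = [0.116346] × [0.0497577] = 0.0057891
  L_C = [0.0546474] × [0.0158141] = 0.000864201
  L_D = [0.0120454] × [0.0017844] = 2.14939e-05
Prior × likelihood for each component:
  π_A·L_A = 0.14 × 0.0295822 = 0.00414151
  π_B·L_B = 0.26 × 0.0057891 = 0.00150517
  π_C·L_C = 0.28 × 0.000864201 = 0.000241976
  π_D·L_D = 0.32 × 2.14939e-05 = 6.87805e-06
Marginal: 0.00414151 + 0.00150517 + 0.000241976 + 6.87805e-06 = 0.00589553
Responsibility of Species B: 0.00150517 / 0.00589553 ≈ 0.2553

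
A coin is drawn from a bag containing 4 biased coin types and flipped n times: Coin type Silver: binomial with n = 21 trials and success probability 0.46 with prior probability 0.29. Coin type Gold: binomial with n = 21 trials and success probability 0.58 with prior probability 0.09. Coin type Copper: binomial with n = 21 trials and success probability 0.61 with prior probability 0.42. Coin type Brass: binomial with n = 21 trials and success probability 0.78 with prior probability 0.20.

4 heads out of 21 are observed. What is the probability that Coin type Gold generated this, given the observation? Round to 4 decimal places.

0.0106

Apply Bayes' rule: the posterior for each component is proportional to its prior times its likelihood at x.
Evaluate each component's likelihood at the observed value:
  f_Silver = C(21,4)·0.46^4·0.54^17 = 5985·0.0447746·2.82289e-05 = 0.00756466
  f_Gold = C(21,4)·0.58^4·0.42^17 = 5985·0.113165·3.93766e-07 = 0.000266695
  f_Copper = C(21,4)·0.61^4·0.39^17 = 5985·0.138458·1.11712e-07 = 9.25725e-05
  f_Brass = C(21,4)·0.78^4·0.22^17 = 5985·0.370151·6.625e-12 = 1.46767e-08
Weight by the priors:
  P(Z=Silver)·f_Silver = 0.29 × 0.00756466 = 0.00219375
  P(Z=Gold)·f_Gold = 0.09 × 0.000266695 = 2.40025e-05
  P(Z=Copper)·f_Copper = 0.42 × 9.25725e-05 = 3.88804e-05
  P(Z=Brass)·f_Brass = 0.20 × 1.46767e-08 = 2.93534e-09
Normaliser: 0.00219375 + 2.40025e-05 + 3.88804e-05 + 2.93534e-09 = 0.00225664
So the posterior for Coin type Gold is 2.40025e-05 / 0.00225664 ≈ 0.0106.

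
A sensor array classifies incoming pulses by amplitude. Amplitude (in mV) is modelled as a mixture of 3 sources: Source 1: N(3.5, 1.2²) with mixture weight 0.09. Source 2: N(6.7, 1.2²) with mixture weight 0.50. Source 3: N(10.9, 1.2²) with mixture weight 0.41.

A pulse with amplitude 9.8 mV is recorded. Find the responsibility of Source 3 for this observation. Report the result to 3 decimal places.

0.938

The responsibility of component k is π_k f_k(x) divided by Σ_j π_j f_j(x).
Normal densities:
  f_1 = 3.44039e-07
  f_2 = 0.0118188
  f_3 = 0.218406
Unnormalised posteriors:
  π_1·f_1 = 0.09 × 3.44039e-07 = 3.09635e-08
  π_2·f_2 = 0.50 × 0.0118188 = 0.00590939
  π_3·f_3 = 0.41 × 0.218406 = 0.0895465
Sum: 3.09635e-08 + 0.00590939 + 0.0895465 = 0.0954559
Responsibility of Source 3: 0.0895465 / 0.0954559 ≈ 0.938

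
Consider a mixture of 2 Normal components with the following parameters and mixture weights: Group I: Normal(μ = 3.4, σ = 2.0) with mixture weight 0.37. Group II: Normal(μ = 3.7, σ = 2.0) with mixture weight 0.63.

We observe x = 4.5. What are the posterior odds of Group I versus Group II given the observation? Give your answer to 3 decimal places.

0.547

Only the two components matter; the odds are (w_i f_i(x)) / (w_j f_j(x)).
Normal densities:
  p_I = 0.171472
  p_II = 0.184135
Posterior odds = (w_I·p_I) / (w_II·p_II) = (0.37·0.171472) / (0.63·0.184135) = 0.0634446 / 0.116005 ≈ 0.547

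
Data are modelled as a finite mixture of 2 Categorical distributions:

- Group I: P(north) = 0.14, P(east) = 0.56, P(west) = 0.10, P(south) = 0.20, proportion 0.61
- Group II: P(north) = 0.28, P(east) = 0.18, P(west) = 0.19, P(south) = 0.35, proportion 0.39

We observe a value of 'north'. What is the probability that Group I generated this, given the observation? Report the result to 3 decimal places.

0.439

P(component k | x) = w_k·f_k(x) / marginal(x), where marginal(x) = Σ_j w_j·f_j(x).
Categorical probabilities:
  L_I = 0.14
  L_II = 0.28
Unnormalised posteriors:
  w_I·L_I = 0.61 × 0.14 = 0.0854
  w_II·L_II = 0.39 × 0.28 = 0.1092
Normaliser: 0.0854 + 0.1092 = 0.1946
So the posterior for Group I is 0.0854 / 0.1946 ≈ 0.439.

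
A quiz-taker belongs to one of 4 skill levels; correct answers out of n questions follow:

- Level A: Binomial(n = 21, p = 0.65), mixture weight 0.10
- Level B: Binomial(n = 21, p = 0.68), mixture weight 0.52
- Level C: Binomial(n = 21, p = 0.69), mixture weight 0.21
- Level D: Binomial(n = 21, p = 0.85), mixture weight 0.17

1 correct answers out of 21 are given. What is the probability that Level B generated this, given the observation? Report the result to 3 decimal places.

0.431

By Bayes' theorem, P(k | x) = π_k f_k(x) / Σ_j π_j f_j(x).
Binomial probabilities:
  p_A = C(21,1)·0.65^1·0.35^20 = 21·0.65·7.60958e-10 = 1.03871e-08
  p_B = C(21,1)·0.68^1·0.32^20 = 21·0.68·1.26765e-10 = 1.81021e-09
  p_C = C(21,1)·0.69^1·0.31^20 = 21·0.69·6.71791e-11 = 9.73424e-10
  p_D = C(21,1)·0.85^1·0.15^20 = 21·0.85·3.32526e-17 = 5.93558e-16
Unnormalised posteriors:
  π_A·p_A = 0.10 × 1.03871e-08 = 1.03871e-09
  π_B·p_B = 0.52 × 1.81021e-09 = 9.41307e-10
  π_C·p_C = 0.21 × 9.73424e-10 = 2.04419e-10
  π_D·p_D = 0.17 × 5.93558e-16 = 1.00905e-16
Evidence: 1.03871e-09 + 9.41307e-10 + 2.04419e-10 + 1.00905e-16 = 2.18443e-09
So the posterior for Level B is 9.41307e-10 / 2.18443e-09 ≈ 0.431.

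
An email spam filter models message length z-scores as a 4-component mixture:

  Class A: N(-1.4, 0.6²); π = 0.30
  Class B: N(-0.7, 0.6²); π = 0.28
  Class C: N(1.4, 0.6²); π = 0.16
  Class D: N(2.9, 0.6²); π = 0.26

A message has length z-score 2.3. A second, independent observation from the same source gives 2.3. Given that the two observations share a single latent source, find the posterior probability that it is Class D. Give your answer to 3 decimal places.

0.850

Apply Bayes' rule: the posterior for each component is proportional to its prior times its likelihood at x.
Since both observations come from the same component, the likelihood for component k is f_k(x₁)·f_k(x₂).
  f_A = [(1/(0.6·√(2π)))·exp(−(2.3−-1.4)²/(2·0.6²)) = 0.664904·exp(-19.01389) = 3.67394e-09] × [3.67394e-09] = 1.34978e-17
  f_B = [(1/(0.6·√(2π)))·exp(−(2.3−-0.7)²/(2·0.6²)) = 0.664904·exp(-12.50000) = 2.47787e-06] × [2.47787e-06] = 6.13982e-12
  f_C = [(1/(0.6·√(2π)))·exp(−(2.3−1.4)²/(2·0.6²)) = 0.664904·exp(-1.12500) = 0.215863] × [0.215863] = 0.0465967
  f_D = [(1/(0.6·√(2π)))·exp(−(2.3−2.9)²/(2·0.6²)) = 0.664904·exp(-0.50000) = 0.403285] × [0.403285] = 0.162638
Multiply by the mixture weights:
  P(Z=A)·f_A = 0.30 × 1.34978e-17 = 4.04935e-18
  P(Z=B)·f_B = 0.28 × 6.13982e-12 = 1.71915e-12
  P(Z=C)·f_C = 0.16 × 0.0465967 = 0.00745547
  P(Z=D)·f_D = 0.26 × 0.162638 = 0.042286
Denominator: 4.04935e-18 + 1.71915e-12 + 0.00745547 + 0.042286 = 0.0497415
So the posterior for Class D is 0.042286 / 0.0497415 ≈ 0.850.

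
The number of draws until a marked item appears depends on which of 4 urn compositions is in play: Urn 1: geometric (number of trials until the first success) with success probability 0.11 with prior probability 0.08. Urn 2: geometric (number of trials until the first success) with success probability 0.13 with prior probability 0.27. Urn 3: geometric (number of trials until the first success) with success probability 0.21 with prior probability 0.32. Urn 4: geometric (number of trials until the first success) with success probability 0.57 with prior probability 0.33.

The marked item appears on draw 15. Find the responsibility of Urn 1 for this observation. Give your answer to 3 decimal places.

0.187

The responsibility of component k is P(Z=k) f_k(x) divided by Σ_j P(Z=j) f_j(x).
Geometric probabilities:
  L_1 = 0.11·(1−0.11)^14 = 0.11·0.195641 = 0.0215205
  L_2 = 0.13·(1−0.13)^14 = 0.13·0.142321 = 0.0185018
  L_3 = 0.21·(1−0.21)^14 = 0.21·0.036879 = 0.00774459
  L_4 = 0.57·(1−0.57)^14 = 0.57·7.38854e-06 = 4.21147e-06
Prior × likelihood for each component:
  P(Z=1)·L_1 = 0.08 × 0.0215205 = 0.00172164
  P(Z=2)·L_2 = 0.27 × 0.0185018 = 0.00499547
  P(Z=3)·L_3 = 0.32 × 0.00774459 = 0.00247827
  P(Z=4)·L_4 = 0.33 × 4.21147e-06 = 1.38978e-06
Evidence: 0.00172164 + 0.00499547 + 0.00247827 + 1.38978e-06 = 0.00919677
P(Urn 1 | x) ≈ 0.187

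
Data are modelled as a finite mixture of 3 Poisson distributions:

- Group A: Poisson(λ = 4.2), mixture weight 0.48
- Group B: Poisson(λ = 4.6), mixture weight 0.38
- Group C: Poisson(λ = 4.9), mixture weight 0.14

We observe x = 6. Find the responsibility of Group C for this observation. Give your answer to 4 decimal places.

P(component k | x) = π_k·f_k(x) / marginal(x), where marginal(x) = Σ_j π_j·f_j(x).
Component likelihoods at x = 6:
  f_A = 0.114321
  f_B = 0.13227
  f_C = 0.143153
Weight by the priors:
  π_A·f_A = 0.48 × 0.114321 = 0.0548741
  π_B·f_B = 0.38 × 0.13227 = 0.0502624
  π_C·f_C = 0.14 × 0.143153 = 0.0200414
Evidence: 0.0548741 + 0.0502624 + 0.0200414 = 0.125178
So the posterior for Group C is 0.0200414 / 0.125178 ≈ 0.1601.

0.1601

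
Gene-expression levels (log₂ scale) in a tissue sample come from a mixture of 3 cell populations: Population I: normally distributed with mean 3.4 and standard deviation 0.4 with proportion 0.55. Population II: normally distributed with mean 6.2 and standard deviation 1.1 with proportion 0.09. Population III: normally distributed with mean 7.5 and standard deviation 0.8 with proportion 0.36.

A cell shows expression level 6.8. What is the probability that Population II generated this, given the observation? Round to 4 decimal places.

Posterior ∝ prior × likelihood, so P(k | x) ∝ π_k f_k(x); normalise over all components.
Normal densities:
  p_I = (1/(0.4·√(2π)))·exp(−(6.8−3.4)²/(2·0.4²)) = 0.997356·exp(-36.12500) = 2.04156e-16
  p_II = (1/(1.1·√(2π)))·exp(−(6.8−6.2)²/(2·1.1²)) = 0.362675·exp(-0.14876) = 0.312544
  p_III = (1/(0.8·√(2π)))·exp(−(6.8−7.5)²/(2·0.8²)) = 0.498678·exp(-0.38281) = 0.340069
Weight by the priors:
  π_I·p_I = 0.55 × 2.04156e-16 = 1.12286e-16
  π_II·p_II = 0.09 × 0.312544 = 0.028129
  π_III·p_III = 0.36 × 0.340069 = 0.122425
Normaliser: 1.12286e-16 + 0.028129 + 0.122425 = 0.150554
P(Population II | x) ≈ 0.1868

0.1868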